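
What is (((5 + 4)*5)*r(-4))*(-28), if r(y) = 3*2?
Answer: -7560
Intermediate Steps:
r(y) = 6
(((5 + 4)*5)*r(-4))*(-28) = (((5 + 4)*5)*6)*(-28) = ((9*5)*6)*(-28) = (45*6)*(-28) = 270*(-28) = -7560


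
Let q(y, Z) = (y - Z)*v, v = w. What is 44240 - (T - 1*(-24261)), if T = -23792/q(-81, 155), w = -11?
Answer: 12972319/649 ≈ 19988.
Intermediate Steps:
v = -11
q(y, Z) = -11*y + 11*Z (q(y, Z) = (y - Z)*(-11) = -11*y + 11*Z)
T = -5948/649 (T = -23792/(-11*(-81) + 11*155) = -23792/(891 + 1705) = -23792/2596 = -23792*1/2596 = -5948/649 ≈ -9.1649)
44240 - (T - 1*(-24261)) = 44240 - (-5948/649 - 1*(-24261)) = 44240 - (-5948/649 + 24261) = 44240 - 1*15739441/649 = 44240 - 15739441/649 = 12972319/649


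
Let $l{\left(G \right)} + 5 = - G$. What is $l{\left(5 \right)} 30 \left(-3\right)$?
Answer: $900$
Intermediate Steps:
$l{\left(G \right)} = -5 - G$
$l{\left(5 \right)} 30 \left(-3\right) = \left(-5 - 5\right) 30 \left(-3\right) = \left(-10\right) 30 \left(-3\right) = \left(-300\right) \left(-3\right) = 900$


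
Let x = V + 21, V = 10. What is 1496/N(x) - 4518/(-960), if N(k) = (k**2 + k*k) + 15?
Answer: 1697921/309920 ≈ 5.4786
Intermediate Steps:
x = 31 (x = 10 + 21 = 31)
N(k) = 15 + 2*k**2 (N(k) = (k**2 + k**2) + 15 = 2*k**2 + 15 = 15 + 2*k**2)
1496/N(x) - 4518/(-960) = 1496/(15 + 2*31**2) - 4518/(-960) = 1496/(15 + 2*961) - 4518*(-1/960) = 1496/(15 + 1922) + 753/160 = 1496/1937 + 753/160 = 1697921/309920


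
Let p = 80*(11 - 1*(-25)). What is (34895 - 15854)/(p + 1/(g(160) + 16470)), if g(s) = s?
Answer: 316651830/47894401 ≈ 6.6115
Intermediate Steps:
p = 2880 (p = 80*(11 + 25) = 80*36 = 2880)
(34895 - 15854)/(p + 1/(g(160) + 16470)) = (34895 - 15854)/(2880 + 1/(160 + 16470)) = 19041/(2880 + 1/16630) = 19041/(47894401/16630) = 19041*(16630/47894401) = 316651830/47894401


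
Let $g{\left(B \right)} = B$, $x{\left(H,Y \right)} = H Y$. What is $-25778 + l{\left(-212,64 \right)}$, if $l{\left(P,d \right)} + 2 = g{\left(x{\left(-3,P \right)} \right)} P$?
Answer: $-160612$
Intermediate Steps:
$l{\left(P,d \right)} = -2 - 3 P^{2}$ ($l{\left(P,d \right)} = -2 + - 3 P P = -2 - 3 P^{2}$)
$-25778 + l{\left(-212,64 \right)} = -25778 - \left(2 + 3 \left(-212\right)^{2}\right) = -25778 - 134834 = -160612$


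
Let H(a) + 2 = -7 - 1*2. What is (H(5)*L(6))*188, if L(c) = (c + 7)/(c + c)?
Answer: -6721/3 ≈ -2240.3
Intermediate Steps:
L(c) = (7 + c)/(2*c) (L(c) = (7 + c)/((2*c)) = (7 + c)*(1/(2*c)) = (7 + c)/(2*c))
H(a) = -11 (H(a) = -2 + (-7 - 1*2) = -2 + (-7 - 2) = -2 - 9 = -11)
(H(5)*L(6))*188 = -11*(7 + 6)/(2*6)*188 = -11*13/(2*6)*188 = -11*13/12*188 = -143/12*188 = -6721/3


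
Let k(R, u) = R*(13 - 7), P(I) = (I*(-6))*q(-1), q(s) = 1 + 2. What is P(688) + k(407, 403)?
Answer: -9942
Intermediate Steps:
q(s) = 3
P(I) = -18*I (P(I) = (I*(-6))*3 = -6*I*3 = -18*I)
k(R, u) = 6*R (k(R, u) = R*6 = 6*R)
P(688) + k(407, 403) = -18*688 + 6*407 = -12384 + 2442 = -9942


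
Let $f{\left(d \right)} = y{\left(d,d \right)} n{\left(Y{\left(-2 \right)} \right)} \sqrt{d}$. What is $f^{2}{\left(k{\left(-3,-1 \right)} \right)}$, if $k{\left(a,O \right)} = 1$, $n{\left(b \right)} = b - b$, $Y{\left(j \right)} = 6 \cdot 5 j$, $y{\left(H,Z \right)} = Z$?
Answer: $0$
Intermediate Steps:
$Y{\left(j \right)} = 30 j$
$n{\left(b \right)} = 0$
$f{\left(d \right)} = 0$ ($f{\left(d \right)} = d 0 \sqrt{d} = 0 \sqrt{d} = 0$)
$f^{2}{\left(k{\left(-3,-1 \right)} \right)} = 0^{2} = 0$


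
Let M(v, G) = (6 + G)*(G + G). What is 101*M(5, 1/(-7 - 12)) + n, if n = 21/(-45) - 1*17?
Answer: -436972/5415 ≈ -80.697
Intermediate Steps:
M(v, G) = 2*G*(6 + G) (M(v, G) = (6 + G)*(2*G) = 2*G*(6 + G))
n = -262/15 (n = 21*(-1/45) - 17 = -7/15 - 17 = -262/15 ≈ -17.467)
101*M(5, 1/(-7 - 12)) + n = 101*(2*(6 + 1/(-7 - 12))/(-7 - 12)) - 262/15 = 101*(2*(6 + 1/(-19))/(-19)) - 262/15 = 101*(2*(-1/19)*(6 - 1/19)) - 262/15 = 101*(2*(-1/19)*(113/19)) - 262/15 = 101*(-226/361) - 262/15 = -22826/361 - 262/15 = -436972/5415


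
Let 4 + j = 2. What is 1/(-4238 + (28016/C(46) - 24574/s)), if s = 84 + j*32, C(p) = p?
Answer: -230/1117261 ≈ -0.00020586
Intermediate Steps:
j = -2 (j = -4 + 2 = -2)
s = 20 (s = 84 - 2*32 = 84 - 64 = 20)
1/(-4238 + (28016/C(46) - 24574/s)) = 1/(-4238 + (28016/46 - 24574/20)) = 1/(-4238 + (28016*(1/46) - 24574*1/20)) = 1/(-4238 + (14008/23 - 12287/10)) = 1/(-4238 - 142521/230) = 1/(-1117261/230) = -230/1117261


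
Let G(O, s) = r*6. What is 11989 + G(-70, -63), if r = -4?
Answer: 11965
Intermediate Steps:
G(O, s) = -24 (G(O, s) = -4*6 = -24)
11989 + G(-70, -63) = 11989 - 24 = 11965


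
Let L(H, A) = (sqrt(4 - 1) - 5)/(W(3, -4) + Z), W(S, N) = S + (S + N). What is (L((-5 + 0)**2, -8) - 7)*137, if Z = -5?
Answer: -2192/3 - 137*sqrt(3)/3 ≈ -809.76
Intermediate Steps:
W(S, N) = N + 2*S (W(S, N) = S + (N + S) = N + 2*S)
L(H, A) = 5/3 - sqrt(3)/3 (L(H, A) = (sqrt(4 - 1) - 5)/((-4 + 2*3) - 5) = (sqrt(3) - 5)/((-4 + 6) - 5) = (-5 + sqrt(3))/(2 - 5) = (-5 + sqrt(3))/(-3) = (-5 + sqrt(3))*(-1/3) = 5/3 - sqrt(3)/3)
(L((-5 + 0)**2, -8) - 7)*137 = ((5/3 - sqrt(3)/3) - 7)*137 = (-16/3 - sqrt(3)/3)*137 = -2192/3 - 137*sqrt(3)/3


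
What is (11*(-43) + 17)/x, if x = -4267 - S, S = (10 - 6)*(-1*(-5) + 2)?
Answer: 456/4295 ≈ 0.10617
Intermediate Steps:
S = 28 (S = 4*(5 + 2) = 4*7 = 28)
x = -4295 (x = -4267 - 1*28 = -4267 - 28 = -4295)
(11*(-43) + 17)/x = (11*(-43) + 17)/(-4295) = (-473 + 17)*(-1/4295) = -456*(-1/4295) = 456/4295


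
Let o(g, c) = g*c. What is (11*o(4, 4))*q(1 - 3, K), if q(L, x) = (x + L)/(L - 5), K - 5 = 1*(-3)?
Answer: 0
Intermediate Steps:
o(g, c) = c*g
K = 2 (K = 5 + 1*(-3) = 5 - 3 = 2)
q(L, x) = (L + x)/(-5 + L)
(11*o(4, 4))*q(1 - 3, K) = (11*(4*4))*(((1 - 3) + 2)/(-5 + (1 - 3))) = (11*16)*((-2 + 2)/(-5 - 2)) = 176*(0/(-7)) = 176*(-⅐*0) = 176*0 = 0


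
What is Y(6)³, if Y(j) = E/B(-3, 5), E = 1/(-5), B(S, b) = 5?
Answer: -1/15625 ≈ -6.4000e-5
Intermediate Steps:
E = -⅕ ≈ -0.20000
Y(j) = -1/25 (Y(j) = -⅕/5 = -⅕*⅕ = -1/25)
Y(6)³ = (-1/25)³ = -1/15625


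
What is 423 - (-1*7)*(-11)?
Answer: 346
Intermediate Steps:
423 - (-1*7)*(-11) = 423 - (-7)*(-11) = 423 - 1*77 = 423 - 77 = 346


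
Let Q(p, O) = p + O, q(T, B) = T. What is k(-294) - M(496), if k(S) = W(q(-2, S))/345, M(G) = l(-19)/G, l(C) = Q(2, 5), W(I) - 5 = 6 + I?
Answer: 683/57040 ≈ 0.011974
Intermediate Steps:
Q(p, O) = O + p
W(I) = 11 + I (W(I) = 5 + (6 + I) = 11 + I)
l(C) = 7 (l(C) = 5 + 2 = 7)
M(G) = 7/G
k(S) = 3/115 (k(S) = (11 - 2)/345 = 9*(1/345) = 3/115)
k(-294) - M(496) = 3/115 - 7/496 = 683/57040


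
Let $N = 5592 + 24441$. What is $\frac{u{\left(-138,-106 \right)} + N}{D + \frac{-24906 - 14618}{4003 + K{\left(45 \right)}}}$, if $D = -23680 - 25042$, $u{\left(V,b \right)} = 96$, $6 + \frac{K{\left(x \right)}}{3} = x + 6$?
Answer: $- \frac{62336901}{100825580} \approx -0.61827$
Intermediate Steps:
$K{\left(x \right)} = 3 x$ ($K{\left(x \right)} = -18 + 3 \left(x + 6\right) = -18 + 3 \left(6 + x\right) = -18 + \left(18 + 3 x\right) = 3 x$)
$N = 30033$
$D = -48722$ ($D = -23680 - 25042 = -48722$)
$\frac{u{\left(-138,-106 \right)} + N}{D + \frac{-24906 - 14618}{4003 + K{\left(45 \right)}}} = \frac{96 + 30033}{-48722 + \frac{-24906 - 14618}{4003 + 3 \cdot 45}} = \frac{30129}{-48722 - \frac{39524}{4003 + 135}} = \frac{30129}{-48722 - \frac{39524}{4138}} = \frac{30129}{-48722 - \frac{19762}{2069}} = \frac{30129}{- \frac{100825580}{2069}} = 30129 \left(- \frac{2069}{100825580}\right) = - \frac{62336901}{100825580}$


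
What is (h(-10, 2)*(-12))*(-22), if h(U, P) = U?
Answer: -2640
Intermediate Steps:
(h(-10, 2)*(-12))*(-22) = -10*(-12)*(-22) = 120*(-22) = -2640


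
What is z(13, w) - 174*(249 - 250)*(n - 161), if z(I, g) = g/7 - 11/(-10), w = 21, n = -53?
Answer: -372319/10 ≈ -37232.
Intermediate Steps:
z(I, g) = 11/10 + g/7 (z(I, g) = g*(⅐) - 11*(-⅒) = g/7 + 11/10 = 11/10 + g/7)
z(13, w) - 174*(249 - 250)*(n - 161) = (11/10 + (⅐)*21) - 174*(249 - 250)*(-53 - 161) = (11/10 + 3) - (-174)*(-214) = 41/10 - 174*214 = 41/10 - 37236 = -372319/10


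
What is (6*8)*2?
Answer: 96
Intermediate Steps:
(6*8)*2 = 48*2 = 96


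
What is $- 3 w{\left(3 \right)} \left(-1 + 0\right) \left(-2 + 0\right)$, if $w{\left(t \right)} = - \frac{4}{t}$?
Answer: $8$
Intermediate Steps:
$- 3 w{\left(3 \right)} \left(-1 + 0\right) \left(-2 + 0\right) = - 3 \left(- \frac{4}{3}\right) \left(-1 + 0\right) \left(-2 + 0\right) = - 3 \left(\left(-4\right) \frac{1}{3}\right) \left(\left(-1\right) \left(-2\right)\right) = \left(-3\right) \left(- \frac{4}{3}\right) 2 = 4 \cdot 2 = 8$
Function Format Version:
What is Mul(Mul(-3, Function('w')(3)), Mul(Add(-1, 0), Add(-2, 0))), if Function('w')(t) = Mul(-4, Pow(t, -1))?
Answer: 8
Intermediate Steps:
Mul(Mul(-3, Function('w')(3)), Mul(Add(-1, 0), Add(-2, 0))) = Mul(Mul(-3, Mul(-4, Pow(3, -1))), Mul(Add(-1, 0), Add(-2, 0))) = Mul(Mul(-3, Mul(-4, Rational(1, 3))), Mul(-1, -2)) = Mul(Mul(-3, Rational(-4, 3)), 2) = Mul(4, 2) = 8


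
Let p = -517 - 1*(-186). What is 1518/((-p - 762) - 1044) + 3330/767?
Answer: 63516/19175 ≈ 3.3124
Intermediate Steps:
p = -331 (p = -517 + 186 = -331)
1518/((-p - 762) - 1044) + 3330/767 = 1518/((-1*(-331) - 762) - 1044) + 3330/767 = 1518/((331 - 762) - 1044) + 3330*(1/767) = 1518/(-431 - 1044) + 3330/767 = 1518/(-1475) + 3330/767 = 1518*(-1/1475) + 3330/767 = -1518/1475 + 3330/767 = 63516/19175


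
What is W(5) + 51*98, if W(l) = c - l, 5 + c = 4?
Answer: 4992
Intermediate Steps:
c = -1 (c = -5 + 4 = -1)
W(l) = -1 - l
W(5) + 51*98 = (-1 - 1*5) + 51*98 = (-1 - 5) + 4998 = -6 + 4998 = 4992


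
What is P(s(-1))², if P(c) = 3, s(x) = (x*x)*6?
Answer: 9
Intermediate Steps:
s(x) = 6*x² (s(x) = x²*6 = 6*x²)
P(s(-1))² = 3² = 9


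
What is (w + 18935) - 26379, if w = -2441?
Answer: -9885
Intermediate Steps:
(w + 18935) - 26379 = (-2441 + 18935) - 26379 = 16494 - 26379 = -9885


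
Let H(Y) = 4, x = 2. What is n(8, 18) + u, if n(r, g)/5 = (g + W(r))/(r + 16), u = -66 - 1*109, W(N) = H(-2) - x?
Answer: -1025/6 ≈ -170.83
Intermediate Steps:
W(N) = 2 (W(N) = 4 - 1*2 = 4 - 2 = 2)
u = -175 (u = -66 - 109 = -175)
n(r, g) = 5*(2 + g)/(16 + r) (n(r, g) = 5*((g + 2)/(r + 16)) = 5*((2 + g)/(16 + r)) = 5*(2 + g)/(16 + r))
n(8, 18) + u = 5*(2 + 18)/(16 + 8) - 175 = 5*20/24 - 175 = 5*(1/24)*20 - 175 = 25/6 - 175 = -1025/6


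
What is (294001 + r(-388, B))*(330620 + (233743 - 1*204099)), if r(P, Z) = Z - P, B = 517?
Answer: 106244015184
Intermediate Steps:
(294001 + r(-388, B))*(330620 + (233743 - 1*204099)) = (294001 + (517 - 1*(-388)))*(330620 + (233743 - 1*204099)) = (294001 + (517 + 388))*(330620 + (233743 - 204099)) = (294001 + 905)*(330620 + 29644) = 294906*360264 = 106244015184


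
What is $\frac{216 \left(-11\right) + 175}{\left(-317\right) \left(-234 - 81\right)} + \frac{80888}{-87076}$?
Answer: $- \frac{2067181379}{2173743495} \approx -0.95098$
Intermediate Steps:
$\frac{216 \left(-11\right) + 175}{\left(-317\right) \left(-234 - 81\right)} + \frac{80888}{-87076} = \frac{-2376 + 175}{\left(-317\right) \left(-315\right)} + 80888 \left(- \frac{1}{87076}\right) = - \frac{2201}{99855} - \frac{20222}{21769} = - \frac{2067181379}{2173743495}$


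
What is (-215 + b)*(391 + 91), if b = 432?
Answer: 104594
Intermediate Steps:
(-215 + b)*(391 + 91) = (-215 + 432)*(391 + 91) = 217*482 = 104594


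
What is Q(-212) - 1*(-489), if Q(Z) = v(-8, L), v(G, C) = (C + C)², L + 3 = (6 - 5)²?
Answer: 505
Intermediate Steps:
L = -2 (L = -3 + (6 - 5)² = -3 + 1² = -3 + 1 = -2)
v(G, C) = 4*C² (v(G, C) = (2*C)² = 4*C²)
Q(Z) = 16 (Q(Z) = 4*(-2)² = 4*4 = 16)
Q(-212) - 1*(-489) = 16 - 1*(-489) = 16 + 489 = 505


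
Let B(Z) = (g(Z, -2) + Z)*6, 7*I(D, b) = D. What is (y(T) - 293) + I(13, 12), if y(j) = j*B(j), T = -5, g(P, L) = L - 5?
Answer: 482/7 ≈ 68.857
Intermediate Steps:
I(D, b) = D/7
g(P, L) = -5 + L
B(Z) = -42 + 6*Z (B(Z) = ((-5 - 2) + Z)*6 = (-7 + Z)*6 = -42 + 6*Z)
y(j) = j*(-42 + 6*j)
(y(T) - 293) + I(13, 12) = (6*(-5)*(-7 - 5) - 293) + (1/7)*13 = (6*(-5)*(-12) - 293) + 13/7 = (360 - 293) + 13/7 = 67 + 13/7 = 482/7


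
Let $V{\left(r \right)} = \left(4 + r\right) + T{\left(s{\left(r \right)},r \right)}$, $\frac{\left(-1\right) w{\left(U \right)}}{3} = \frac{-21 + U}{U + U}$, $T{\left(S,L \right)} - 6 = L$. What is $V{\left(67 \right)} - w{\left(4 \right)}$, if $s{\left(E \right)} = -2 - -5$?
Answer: $\frac{1101}{8} \approx 137.63$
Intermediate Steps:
$s{\left(E \right)} = 3$ ($s{\left(E \right)} = -2 + 5 = 3$)
$T{\left(S,L \right)} = 6 + L$
$w{\left(U \right)} = - \frac{3 \left(-21 + U\right)}{2 U}$ ($w{\left(U \right)} = - 3 \frac{-21 + U}{U + U} = - 3 \frac{-21 + U}{2 U} = - \frac{3 \left(-21 + U\right)}{2 U}$)
$V{\left(r \right)} = 10 + 2 r$ ($V{\left(r \right)} = \left(4 + r\right) + \left(6 + r\right) = 10 + 2 r$)
$V{\left(67 \right)} - w{\left(4 \right)} = \left(10 + 2 \cdot 67\right) - \frac{3 \left(21 - 4\right)}{2 \cdot 4} = \left(10 + 134\right) - \frac{3}{2} \cdot \frac{1}{4} \left(21 - 4\right) = 144 - \frac{3}{2} \cdot \frac{1}{4} \cdot 17 = 144 - \frac{51}{8} = \frac{1101}{8}$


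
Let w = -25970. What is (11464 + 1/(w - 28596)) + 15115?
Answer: 1450309713/54566 ≈ 26579.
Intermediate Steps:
(11464 + 1/(w - 28596)) + 15115 = (11464 + 1/(-25970 - 28596)) + 15115 = (11464 + 1/(-54566)) + 15115 = (11464 - 1/54566) + 15115 = 625544623/54566 + 15115 = 1450309713/54566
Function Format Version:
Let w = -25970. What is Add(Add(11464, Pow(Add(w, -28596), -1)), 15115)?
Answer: Rational(1450309713, 54566) ≈ 26579.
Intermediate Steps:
Add(Add(11464, Pow(Add(w, -28596), -1)), 15115) = Add(Add(11464, Pow(Add(-25970, -28596), -1)), 15115) = Add(Add(11464, Pow(-54566, -1)), 15115) = Add(Add(11464, Rational(-1, 54566)), 15115) = Add(Rational(625544623, 54566), 15115) = Rational(1450309713, 54566)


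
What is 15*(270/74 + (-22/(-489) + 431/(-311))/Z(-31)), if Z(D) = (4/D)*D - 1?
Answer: 270235330/5626923 ≈ 48.025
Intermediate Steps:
Z(D) = 3 (Z(D) = 4 - 1 = 3)
15*(270/74 + (-22/(-489) + 431/(-311))/Z(-31)) = 15*(270/74 + (-22/(-489) + 431/(-311))/3) = 15*(270*(1/74) + (-22*(-1/489) + 431*(-1/311))*(⅓)) = 15*(135/37 + (22/489 - 431/311)*(⅓)) = 15*(135/37 - 203917/152079*⅓) = 15*(135/37 - 203917/456237) = 15*(54047066/16880769) = 270235330/5626923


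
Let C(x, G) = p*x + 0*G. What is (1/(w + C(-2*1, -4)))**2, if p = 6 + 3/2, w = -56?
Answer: 1/5041 ≈ 0.00019837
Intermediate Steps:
p = 15/2 (p = 6 + 3*(1/2) = 6 + 3/2 = 15/2 ≈ 7.5000)
C(x, G) = 15*x/2 (C(x, G) = 15*x/2 + 0*G = 15*x/2 + 0 = 15*x/2)
(1/(w + C(-2*1, -4)))**2 = (1/(-56 + 15*(-2*1)/2))**2 = (1/(-56 + (15/2)*(-2)))**2 = (1/(-56 - 15))**2 = (1/(-71))**2 = (-1/71)**2 = 1/5041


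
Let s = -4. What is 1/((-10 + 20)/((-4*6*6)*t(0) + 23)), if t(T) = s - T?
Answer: 599/10 ≈ 59.900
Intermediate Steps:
t(T) = -4 - T
1/((-10 + 20)/((-4*6*6)*t(0) + 23)) = 1/((-10 + 20)/((-4*6*6)*(-4 - 1*0) + 23)) = 1/(10/((-24*6)*(-4 + 0) + 23)) = 1/(10/(-144*(-4) + 23)) = 1/(10/(576 + 23)) = 1/(10/599) = 599/10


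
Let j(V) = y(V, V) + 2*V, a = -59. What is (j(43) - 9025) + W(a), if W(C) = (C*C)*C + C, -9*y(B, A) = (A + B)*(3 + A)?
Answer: -1933349/9 ≈ -2.1482e+5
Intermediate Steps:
y(B, A) = -(3 + A)*(A + B)/9 (y(B, A) = -(A + B)*(3 + A)/9 = -(3 + A)*(A + B)/9)
j(V) = -2*V²/9 + 4*V/3 (j(V) = (-V/3 - V/3 - V²/9 - V*V/9) + 2*V = (-V/3 - V/3 - V²/9 - V²/9) + 2*V = (-2*V/3 - 2*V²/9) + 2*V = -2*V²/9 + 4*V/3)
W(C) = C + C³ (W(C) = C²*C + C = C³ + C = C + C³)
(j(43) - 9025) + W(a) = ((2/9)*43*(6 - 1*43) - 9025) + (-59 + (-59)³) = ((2/9)*43*(6 - 43) - 9025) + (-59 - 205379) = ((2/9)*43*(-37) - 9025) - 205438 = (-3182/9 - 9025) - 205438 = -84407/9 - 205438 = -1933349/9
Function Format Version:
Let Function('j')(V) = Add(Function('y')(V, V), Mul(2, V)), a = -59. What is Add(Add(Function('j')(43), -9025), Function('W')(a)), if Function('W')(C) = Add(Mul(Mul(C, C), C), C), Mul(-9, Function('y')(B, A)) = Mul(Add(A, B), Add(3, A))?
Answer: Rational(-1933349, 9) ≈ -2.1482e+5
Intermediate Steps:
Function('y')(B, A) = Mul(Rational(-1, 9), Add(3, A), Add(A, B)) (Function('y')(B, A) = Mul(Rational(-1, 9), Mul(Add(A, B), Add(3, A))) = Mul(Rational(-1, 9), Mul(Add(3, A), Add(A, B))) = Mul(Rational(-1, 9), Add(3, A), Add(A, B)))
Function('j')(V) = Add(Mul(Rational(-2, 9), Pow(V, 2)), Mul(Rational(4, 3), V)) (Function('j')(V) = Add(Add(Mul(Rational(-1, 3), V), Mul(Rational(-1, 3), V), Mul(Rational(-1, 9), Pow(V, 2)), Mul(Rational(-1, 9), V, V)), Mul(2, V)) = Add(Add(Mul(Rational(-1, 3), V), Mul(Rational(-1, 3), V), Mul(Rational(-1, 9), Pow(V, 2)), Mul(Rational(-1, 9), Pow(V, 2))), Mul(2, V)) = Add(Add(Mul(Rational(-2, 3), V), Mul(Rational(-2, 9), Pow(V, 2))), Mul(2, V)) = Add(Mul(Rational(-2, 9), Pow(V, 2)), Mul(Rational(4, 3), V)))
Function('W')(C) = Add(C, Pow(C, 3)) (Function('W')(C) = Add(Mul(Pow(C, 2), C), C) = Add(Pow(C, 3), C) = Add(C, Pow(C, 3)))
Add(Add(Function('j')(43), -9025), Function('W')(a)) = Add(Add(Mul(Rational(2, 9), 43, Add(6, Mul(-1, 43))), -9025), Add(-59, Pow(-59, 3))) = Add(Add(Mul(Rational(2, 9), 43, Add(6, -43)), -9025), Add(-59, -205379)) = Add(Add(Mul(Rational(2, 9), 43, -37), -9025), -205438) = Add(Add(Rational(-3182, 9), -9025), -205438) = Add(Rational(-84407, 9), -205438) = Rational(-1933349, 9)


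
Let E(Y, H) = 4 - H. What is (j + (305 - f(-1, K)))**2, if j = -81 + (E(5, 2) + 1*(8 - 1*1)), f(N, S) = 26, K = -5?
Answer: 42849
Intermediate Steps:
j = -72 (j = -81 + ((4 - 1*2) + 1*(8 - 1*1)) = -81 + ((4 - 2) + 1*(8 - 1)) = -81 + (2 + 1*7) = -81 + (2 + 7) = -81 + 9 = -72)
(j + (305 - f(-1, K)))**2 = (-72 + (305 - 1*26))**2 = (-72 + (305 - 26))**2 = (-72 + 279)**2 = 207**2 = 42849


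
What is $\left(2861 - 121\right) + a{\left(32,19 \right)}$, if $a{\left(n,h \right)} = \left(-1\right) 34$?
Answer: $2706$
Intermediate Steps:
$a{\left(n,h \right)} = -34$
$\left(2861 - 121\right) + a{\left(32,19 \right)} = \left(2861 - 121\right) - 34 = 2740 - 34 = 2706$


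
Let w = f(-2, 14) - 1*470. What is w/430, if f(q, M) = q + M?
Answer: -229/215 ≈ -1.0651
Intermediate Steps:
f(q, M) = M + q
w = -458 (w = (14 - 2) - 1*470 = 12 - 470 = -458)
w/430 = -458/430 = -458*1/430 = -229/215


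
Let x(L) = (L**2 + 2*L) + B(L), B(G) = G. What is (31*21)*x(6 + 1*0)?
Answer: 35154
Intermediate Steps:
x(L) = L**2 + 3*L (x(L) = (L**2 + 2*L) + L = L**2 + 3*L)
(31*21)*x(6 + 1*0) = (31*21)*((6 + 1*0)*(3 + (6 + 1*0))) = 651*((6 + 0)*(3 + (6 + 0))) = 651*(6*(3 + 6)) = 651*(6*9) = 651*54 = 35154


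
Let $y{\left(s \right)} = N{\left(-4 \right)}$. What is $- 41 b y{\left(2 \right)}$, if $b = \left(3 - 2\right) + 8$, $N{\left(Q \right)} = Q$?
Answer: $1476$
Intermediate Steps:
$y{\left(s \right)} = -4$
$b = 9$ ($b = 1 + 8 = 9$)
$- 41 b y{\left(2 \right)} = \left(-41\right) 9 \left(-4\right) = \left(-369\right) \left(-4\right) = 1476$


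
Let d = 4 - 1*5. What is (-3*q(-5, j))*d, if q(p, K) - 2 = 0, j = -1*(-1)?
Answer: 6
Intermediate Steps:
j = 1
q(p, K) = 2 (q(p, K) = 2 + 0 = 2)
d = -1 (d = 4 - 5 = -1)
(-3*q(-5, j))*d = -3*2*(-1) = -6*(-1) = 6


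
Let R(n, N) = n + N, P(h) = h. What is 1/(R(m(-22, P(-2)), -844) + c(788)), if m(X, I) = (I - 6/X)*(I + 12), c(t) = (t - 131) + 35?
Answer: -11/1862 ≈ -0.0059076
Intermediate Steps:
c(t) = -96 + t (c(t) = (-131 + t) + 35 = -96 + t)
m(X, I) = (12 + I)*(I - 6/X) (m(X, I) = (I - 6/X)*(12 + I) = (12 + I)*(I - 6/X))
R(n, N) = N + n
1/(R(m(-22, P(-2)), -844) + c(788)) = 1/((-844 + (-72 - 6*(-2) - 2*(-22)*(12 - 2))/(-22)) + (-96 + 788)) = 1/((-844 - (-72 + 12 - 2*(-22)*10)/22) + 692) = 1/((-844 - (-72 + 12 + 440)/22) + 692) = 1/((-844 - 1/22*380) + 692) = 1/((-844 - 190/11) + 692) = 1/(-9474/11 + 692) = 1/(-1862/11) = -11/1862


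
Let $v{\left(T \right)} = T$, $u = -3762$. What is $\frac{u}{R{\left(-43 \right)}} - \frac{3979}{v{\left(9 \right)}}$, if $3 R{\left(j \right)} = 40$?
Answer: $- \frac{130367}{180} \approx -724.26$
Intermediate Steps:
$R{\left(j \right)} = \frac{40}{3}$ ($R{\left(j \right)} = \frac{1}{3} \cdot 40 = \frac{40}{3}$)
$\frac{u}{R{\left(-43 \right)}} - \frac{3979}{v{\left(9 \right)}} = - \frac{3762}{\frac{40}{3}} - \frac{3979}{9} = \left(-3762\right) \frac{3}{40} - \frac{3979}{9} = - \frac{5643}{20} - \frac{3979}{9} = - \frac{130367}{180}$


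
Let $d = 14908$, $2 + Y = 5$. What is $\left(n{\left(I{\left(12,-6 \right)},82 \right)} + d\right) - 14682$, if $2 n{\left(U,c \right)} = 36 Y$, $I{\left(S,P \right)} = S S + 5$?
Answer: $280$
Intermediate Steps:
$Y = 3$ ($Y = -2 + 5 = 3$)
$I{\left(S,P \right)} = 5 + S^{2}$ ($I{\left(S,P \right)} = S^{2} + 5 = 5 + S^{2}$)
$n{\left(U,c \right)} = 54$ ($n{\left(U,c \right)} = \frac{36 \cdot 3}{2} = \frac{1}{2} \cdot 108 = 54$)
$\left(n{\left(I{\left(12,-6 \right)},82 \right)} + d\right) - 14682 = \left(54 + 14908\right) - 14682 = 14962 - 14682 = 280$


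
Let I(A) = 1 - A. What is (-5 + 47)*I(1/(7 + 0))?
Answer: 36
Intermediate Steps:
(-5 + 47)*I(1/(7 + 0)) = (-5 + 47)*(1 - 1/(7 + 0)) = 42*(1 - 1/7) = 42*(1 - 1*⅐) = 42*(1 - ⅐) = 42*(6/7) = 36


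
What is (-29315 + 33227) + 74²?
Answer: 9388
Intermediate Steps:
(-29315 + 33227) + 74² = 3912 + 5476 = 9388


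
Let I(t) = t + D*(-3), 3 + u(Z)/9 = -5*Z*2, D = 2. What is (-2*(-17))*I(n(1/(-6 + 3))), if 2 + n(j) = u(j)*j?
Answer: -306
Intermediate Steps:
u(Z) = -27 - 90*Z (u(Z) = -27 + 9*(-5*Z*2) = -27 + 9*(-10*Z) = -27 - 90*Z)
n(j) = -2 + j*(-27 - 90*j) (n(j) = -2 + (-27 - 90*j)*j = -2 + j*(-27 - 90*j))
I(t) = -6 + t (I(t) = t + 2*(-3) = t - 6 = -6 + t)
(-2*(-17))*I(n(1/(-6 + 3))) = (-2*(-17))*(-6 + (-2 - 9*(3 + 10/(-6 + 3))/(-6 + 3))) = 34*(-6 + (-2 - 9*(3 + 10/(-3))/(-3))) = 34*(-6 + (-2 - 9*(-⅓)*(3 + 10*(-⅓)))) = 34*(-6 + (-2 - 9*(-⅓)*(3 - 10/3))) = 34*(-6 + (-2 - 9*(-⅓)*(-⅓))) = 34*(-6 + (-2 - 1)) = 34*(-6 - 3) = 34*(-9) = -306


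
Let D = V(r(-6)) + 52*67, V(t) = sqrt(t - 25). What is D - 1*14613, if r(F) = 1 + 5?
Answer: -11129 + I*sqrt(19) ≈ -11129.0 + 4.3589*I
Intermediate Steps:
r(F) = 6
V(t) = sqrt(-25 + t)
D = 3484 + I*sqrt(19) (D = sqrt(-25 + 6) + 52*67 = sqrt(-19) + 3484 = I*sqrt(19) + 3484 = 3484 + I*sqrt(19) ≈ 3484.0 + 4.3589*I)
D - 1*14613 = (3484 + I*sqrt(19)) - 1*14613 = (3484 + I*sqrt(19)) - 14613 = -11129 + I*sqrt(19)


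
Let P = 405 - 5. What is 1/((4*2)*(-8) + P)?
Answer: 1/336 ≈ 0.0029762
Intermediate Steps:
P = 400
1/((4*2)*(-8) + P) = 1/((4*2)*(-8) + 400) = 1/(8*(-8) + 400) = 1/(-64 + 400) = 1/336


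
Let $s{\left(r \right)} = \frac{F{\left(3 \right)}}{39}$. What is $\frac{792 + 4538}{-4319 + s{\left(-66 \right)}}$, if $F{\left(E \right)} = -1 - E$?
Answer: $- \frac{41574}{33689} \approx -1.2341$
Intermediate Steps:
$s{\left(r \right)} = - \frac{4}{39}$ ($s{\left(r \right)} = \frac{-1 - 3}{39} = \left(-1 - 3\right) \frac{1}{39} = \left(-4\right) \frac{1}{39} = - \frac{4}{39}$)
$\frac{792 + 4538}{-4319 + s{\left(-66 \right)}} = \frac{792 + 4538}{-4319 - \frac{4}{39}} = \frac{5330}{- \frac{168445}{39}} = 5330 \left(- \frac{39}{168445}\right) = - \frac{41574}{33689}$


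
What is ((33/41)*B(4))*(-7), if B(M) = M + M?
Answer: -1848/41 ≈ -45.073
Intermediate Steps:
B(M) = 2*M
((33/41)*B(4))*(-7) = ((33/41)*(2*4))*(-7) = ((33*(1/41))*8)*(-7) = ((33/41)*8)*(-7) = (264/41)*(-7) = -1848/41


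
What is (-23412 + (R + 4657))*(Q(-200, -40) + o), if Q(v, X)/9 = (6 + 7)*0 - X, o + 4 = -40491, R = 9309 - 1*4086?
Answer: 543106820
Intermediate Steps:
R = 5223 (R = 9309 - 4086 = 5223)
o = -40495 (o = -4 - 40491 = -40495)
Q(v, X) = -9*X (Q(v, X) = 9*((6 + 7)*0 - X) = 9*(13*0 - X) = 9*(0 - X) = 9*(-X) = -9*X)
(-23412 + (R + 4657))*(Q(-200, -40) + o) = (-23412 + (5223 + 4657))*(-9*(-40) - 40495) = (-23412 + 9880)*(360 - 40495) = -13532*(-40135) = 543106820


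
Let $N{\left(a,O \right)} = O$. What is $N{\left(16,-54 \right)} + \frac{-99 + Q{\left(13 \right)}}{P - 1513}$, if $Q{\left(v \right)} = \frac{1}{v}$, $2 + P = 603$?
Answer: $- \frac{319469}{5928} \approx -53.892$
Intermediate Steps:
$P = 601$ ($P = -2 + 603 = 601$)
$N{\left(16,-54 \right)} + \frac{-99 + Q{\left(13 \right)}}{P - 1513} = -54 + \frac{-99 + \frac{1}{13}}{601 - 1513} = -54 + \frac{-99 + \frac{1}{13}}{-912} = -54 - - \frac{643}{5928} = -54 + \frac{643}{5928} = - \frac{319469}{5928}$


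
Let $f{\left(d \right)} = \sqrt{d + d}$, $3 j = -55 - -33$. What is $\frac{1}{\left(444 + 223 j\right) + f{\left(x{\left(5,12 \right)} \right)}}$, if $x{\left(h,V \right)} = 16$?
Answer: $- \frac{5361}{6386594} - \frac{9 \sqrt{2}}{3193297} \approx -0.0008434$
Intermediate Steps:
$j = - \frac{22}{3}$ ($j = \frac{-55 - -33}{3} = \frac{-55 + 33}{3} = \frac{1}{3} \left(-22\right) = - \frac{22}{3} \approx -7.3333$)
$f{\left(d \right)} = \sqrt{2} \sqrt{d}$ ($f{\left(d \right)} = \sqrt{2 d} = \sqrt{2} \sqrt{d}$)
$\frac{1}{\left(444 + 223 j\right) + f{\left(x{\left(5,12 \right)} \right)}} = \frac{1}{\left(444 + 223 \left(- \frac{22}{3}\right)\right) + \sqrt{2} \sqrt{16}} = \frac{1}{\left(444 - \frac{4906}{3}\right) + \sqrt{2} \cdot 4} = \frac{1}{- \frac{3574}{3} + 4 \sqrt{2}}$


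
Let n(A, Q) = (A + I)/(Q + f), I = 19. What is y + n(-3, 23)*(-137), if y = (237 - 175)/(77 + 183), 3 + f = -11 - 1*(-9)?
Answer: -142201/1170 ≈ -121.54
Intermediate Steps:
f = -5 (f = -3 + (-11 - 1*(-9)) = -3 + (-11 + 9) = -3 - 2 = -5)
n(A, Q) = (19 + A)/(-5 + Q) (n(A, Q) = (A + 19)/(Q - 5) = (19 + A)/(-5 + Q))
y = 31/130 (y = 62/260 = 62*(1/260) = 31/130 ≈ 0.23846)
y + n(-3, 23)*(-137) = 31/130 + ((19 - 3)/(-5 + 23))*(-137) = 31/130 + (16/18)*(-137) = 31/130 + ((1/18)*16)*(-137) = 31/130 + (8/9)*(-137) = 31/130 - 1096/9 = -142201/1170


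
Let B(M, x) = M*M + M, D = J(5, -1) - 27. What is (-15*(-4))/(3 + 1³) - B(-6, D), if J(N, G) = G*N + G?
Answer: -15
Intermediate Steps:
J(N, G) = G + G*N
D = -33 (D = -(1 + 5) - 27 = -1*6 - 27 = -6 - 27 = -33)
B(M, x) = M + M² (B(M, x) = M² + M = M + M²)
(-15*(-4))/(3 + 1³) - B(-6, D) = (-15*(-4))/(3 + 1³) - (-6)*(1 - 6) = 60/(3 + 1) - (-6)*(-5) = 60/4 - 1*30 = 60*(¼) - 30 = 15 - 30 = -15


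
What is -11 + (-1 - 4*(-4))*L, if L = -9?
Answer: -146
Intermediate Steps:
-11 + (-1 - 4*(-4))*L = -11 + (-1 - 4*(-4))*(-9) = -11 + (-1 + 16)*(-9) = -11 + 15*(-9) = -11 - 135 = -146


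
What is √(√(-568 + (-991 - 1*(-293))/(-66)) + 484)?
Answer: √(527076 + 33*I*√607035)/33 ≈ 22.007 + 0.53643*I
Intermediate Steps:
√(√(-568 + (-991 - 1*(-293))/(-66)) + 484) = √(√(-568 + (-991 + 293)*(-1/66)) + 484) = √(√(-568 - 698*(-1/66)) + 484) = √(√(-568 + 349/33) + 484) = √(√(-18395/33) + 484) = √(I*√607035/33 + 484) = √(484 + I*√607035/33)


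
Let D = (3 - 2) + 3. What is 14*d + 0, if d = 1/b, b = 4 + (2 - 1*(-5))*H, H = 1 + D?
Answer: 14/39 ≈ 0.35897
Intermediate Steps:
D = 4 (D = 1 + 3 = 4)
H = 5 (H = 1 + 4 = 5)
b = 39 (b = 4 + (2 - 1*(-5))*5 = 4 + (2 + 5)*5 = 4 + 7*5 = 4 + 35 = 39)
d = 1/39 ≈ 0.025641
14*d + 0 = 14*(1/39) + 0 = 14/39 + 0 = 14/39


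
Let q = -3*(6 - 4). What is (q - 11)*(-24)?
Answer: 408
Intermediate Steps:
q = -6 (q = -3*2 = -6)
(q - 11)*(-24) = (-6 - 11)*(-24) = -17*(-24) = 408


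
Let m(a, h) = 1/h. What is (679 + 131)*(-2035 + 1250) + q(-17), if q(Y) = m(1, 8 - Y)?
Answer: -15896249/25 ≈ -6.3585e+5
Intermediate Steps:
q(Y) = 1/(8 - Y)
(679 + 131)*(-2035 + 1250) + q(-17) = (679 + 131)*(-2035 + 1250) - 1/(-8 - 17) = 810*(-785) - 1/(-25) = -635850 - 1*(-1/25) = -635850 + 1/25 = -15896249/25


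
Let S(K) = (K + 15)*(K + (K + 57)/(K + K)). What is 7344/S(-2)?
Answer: -3264/91 ≈ -35.868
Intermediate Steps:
S(K) = (15 + K)*(K + (57 + K)/(2*K)) (S(K) = (15 + K)*(K + (57 + K)/((2*K))) = (15 + K)*(K + (57 + K)*(1/(2*K))) = (15 + K)*(K + (57 + K)/(2*K)))
7344/S(-2) = 7344/(36 + (-2)**2 + (31/2)*(-2) + (855/2)/(-2)) = 7344/(36 + 4 - 31 + (855/2)*(-1/2)) = 7344/(36 + 4 - 31 - 855/4) = 7344/(-819/4) = 7344*(-4/819) = -3264/91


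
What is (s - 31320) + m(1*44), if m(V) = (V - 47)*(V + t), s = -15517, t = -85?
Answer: -46714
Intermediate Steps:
m(V) = (-85 + V)*(-47 + V) (m(V) = (V - 47)*(V - 85) = (-47 + V)*(-85 + V) = (-85 + V)*(-47 + V))
(s - 31320) + m(1*44) = (-15517 - 31320) + (3995 + (1*44)**2 - 132*44) = -46837 + (3995 + 44**2 - 132*44) = -46837 + (3995 + 1936 - 5808) = -46837 + 123 = -46714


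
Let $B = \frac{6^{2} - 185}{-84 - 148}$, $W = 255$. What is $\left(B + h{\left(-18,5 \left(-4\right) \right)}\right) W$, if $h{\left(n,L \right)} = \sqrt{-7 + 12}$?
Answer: $\frac{37995}{232} + 255 \sqrt{5} \approx 733.97$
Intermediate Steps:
$B = \frac{149}{232}$ ($B = \frac{36 - 185}{-232} = \left(-149\right) \left(- \frac{1}{232}\right) = \frac{149}{232} \approx 0.64224$)
$h{\left(n,L \right)} = \sqrt{5}$
$\left(B + h{\left(-18,5 \left(-4\right) \right)}\right) W = \left(\frac{149}{232} + \sqrt{5}\right) 255 = \frac{37995}{232} + 255 \sqrt{5}$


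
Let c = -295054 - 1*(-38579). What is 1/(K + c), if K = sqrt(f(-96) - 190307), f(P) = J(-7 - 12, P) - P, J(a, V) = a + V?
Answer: -256475/65779615951 - I*sqrt(190326)/65779615951 ≈ -3.899e-6 - 6.6322e-9*I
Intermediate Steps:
J(a, V) = V + a
f(P) = -19 (f(P) = (P + (-7 - 12)) - P = (P - 19) - P = (-19 + P) - P = -19)
K = I*sqrt(190326) (K = sqrt(-19 - 190307) = sqrt(-190326) = I*sqrt(190326) ≈ 436.26*I)
c = -256475 (c = -295054 + 38579 = -256475)
1/(K + c) = 1/(I*sqrt(190326) - 256475) = 1/(-256475 + I*sqrt(190326))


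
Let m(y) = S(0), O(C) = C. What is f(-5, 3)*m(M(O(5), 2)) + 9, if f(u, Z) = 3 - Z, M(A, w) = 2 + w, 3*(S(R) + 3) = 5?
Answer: 9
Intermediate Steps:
S(R) = -4/3 (S(R) = -3 + (⅓)*5 = -3 + 5/3 = -4/3)
m(y) = -4/3
f(-5, 3)*m(M(O(5), 2)) + 9 = (3 - 1*3)*(-4/3) + 9 = (3 - 3)*(-4/3) + 9 = 0*(-4/3) + 9 = 0 + 9 = 9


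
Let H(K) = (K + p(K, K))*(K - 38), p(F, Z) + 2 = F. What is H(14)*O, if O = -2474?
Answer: 1543776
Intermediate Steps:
p(F, Z) = -2 + F
H(K) = (-38 + K)*(-2 + 2*K) (H(K) = (K + (-2 + K))*(K - 38) = (-2 + 2*K)*(-38 + K) = (-38 + K)*(-2 + 2*K))
H(14)*O = (76 - 78*14 + 2*14²)*(-2474) = (76 - 1092 + 2*196)*(-2474) = (76 - 1092 + 392)*(-2474) = -624*(-2474) = 1543776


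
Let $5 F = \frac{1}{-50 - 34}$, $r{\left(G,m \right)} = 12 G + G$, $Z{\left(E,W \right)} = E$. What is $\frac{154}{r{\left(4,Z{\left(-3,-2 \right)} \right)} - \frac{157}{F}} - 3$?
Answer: $- \frac{98911}{32996} \approx -2.9977$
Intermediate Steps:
$r{\left(G,m \right)} = 13 G$
$F = - \frac{1}{420}$ ($F = \frac{1}{5 \left(-50 - 34\right)} = \frac{1}{5 \left(-84\right)} = \frac{1}{5} \left(- \frac{1}{84}\right) = - \frac{1}{420} \approx -0.002381$)
$\frac{154}{r{\left(4,Z{\left(-3,-2 \right)} \right)} - \frac{157}{F}} - 3 = \frac{154}{13 \cdot 4 - \frac{157}{- \frac{1}{420}}} - 3 = \frac{154}{52 - -65940} - 3 = \frac{154}{52 + 65940} - 3 = \frac{154}{65992} - 3 = 154 \cdot \frac{1}{65992} - 3 = \frac{77}{32996} - 3 = - \frac{98911}{32996}$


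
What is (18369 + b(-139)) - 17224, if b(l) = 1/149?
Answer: 170606/149 ≈ 1145.0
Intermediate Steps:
b(l) = 1/149
(18369 + b(-139)) - 17224 = (18369 + 1/149) - 17224 = 2736982/149 - 17224 = 170606/149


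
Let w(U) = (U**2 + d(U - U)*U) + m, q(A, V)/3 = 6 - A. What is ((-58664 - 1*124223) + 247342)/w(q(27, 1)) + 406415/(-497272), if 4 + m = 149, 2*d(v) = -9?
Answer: 12105782719/874701448 ≈ 13.840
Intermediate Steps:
d(v) = -9/2 (d(v) = (1/2)*(-9) = -9/2)
m = 145 (m = -4 + 149 = 145)
q(A, V) = 18 - 3*A (q(A, V) = 3*(6 - A) = 18 - 3*A)
w(U) = 145 + U**2 - 9*U/2 (w(U) = (U**2 - 9*U/2) + 145 = 145 + U**2 - 9*U/2)
((-58664 - 1*124223) + 247342)/w(q(27, 1)) + 406415/(-497272) = ((-58664 - 1*124223) + 247342)/(145 + (18 - 3*27)**2 - 9*(18 - 3*27)/2) + 406415/(-497272) = ((-58664 - 124223) + 247342)/(145 + (18 - 81)**2 - 9*(18 - 81)/2) + 406415*(-1/497272) = (-182887 + 247342)/(145 + (-63)**2 - 9/2*(-63)) - 406415/497272 = 64455/(145 + 3969 + 567/2) - 406415/497272 = 64455/(8795/2) - 406415/497272 = 64455*(2/8795) - 406415/497272 = 25782/1759 - 406415/497272 = 12105782719/874701448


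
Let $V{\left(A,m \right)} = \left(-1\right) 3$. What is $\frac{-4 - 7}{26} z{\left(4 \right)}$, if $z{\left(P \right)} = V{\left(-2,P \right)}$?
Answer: $\frac{33}{26} \approx 1.2692$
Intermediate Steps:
$V{\left(A,m \right)} = -3$
$z{\left(P \right)} = -3$
$\frac{-4 - 7}{26} z{\left(4 \right)} = \frac{-4 - 7}{26} \left(-3\right) = \frac{1}{26} \left(-11\right) \left(-3\right) = \left(- \frac{11}{26}\right) \left(-3\right) = \frac{33}{26}$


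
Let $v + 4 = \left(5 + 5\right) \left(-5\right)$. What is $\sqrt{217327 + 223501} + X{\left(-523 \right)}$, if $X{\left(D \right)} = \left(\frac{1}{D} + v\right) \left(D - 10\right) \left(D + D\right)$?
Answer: $-30107038 + 2 \sqrt{110207} \approx -3.0106 \cdot 10^{7}$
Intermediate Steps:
$v = -54$ ($v = -4 + \left(5 + 5\right) \left(-5\right) = -4 + 10 \left(-5\right) = -4 - 50 = -54$)
$X{\left(D \right)} = 2 D \left(-54 + \frac{1}{D}\right) \left(-10 + D\right)$ ($X{\left(D \right)} = \left(\frac{1}{D} - 54\right) \left(D - 10\right) \left(D + D\right) = \left(-54 + \frac{1}{D}\right) \left(-10 + D\right) 2 D = \left(-54 + \frac{1}{D}\right) 2 D \left(-10 + D\right) = 2 D \left(-54 + \frac{1}{D}\right) \left(-10 + D\right)$)
$\sqrt{217327 + 223501} + X{\left(-523 \right)} = \sqrt{217327 + 223501} - \left(565906 + 29541132\right) = \sqrt{440828} - 30107038 = 2 \sqrt{110207} - 30107038 = -30107038 + 2 \sqrt{110207}$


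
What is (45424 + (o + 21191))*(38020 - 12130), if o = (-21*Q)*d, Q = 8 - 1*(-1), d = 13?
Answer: 1661050620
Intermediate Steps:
Q = 9 (Q = 8 + 1 = 9)
o = -2457 (o = -21*9*13 = -189*13 = -2457)
(45424 + (o + 21191))*(38020 - 12130) = (45424 + (-2457 + 21191))*(38020 - 12130) = (45424 + 18734)*25890 = 64158*25890 = 1661050620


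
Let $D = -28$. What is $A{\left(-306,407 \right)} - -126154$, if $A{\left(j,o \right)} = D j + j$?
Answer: $134416$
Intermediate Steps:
$A{\left(j,o \right)} = - 27 j$ ($A{\left(j,o \right)} = - 28 j + j = - 27 j$)
$A{\left(-306,407 \right)} - -126154 = \left(-27\right) \left(-306\right) - -126154 = 8262 + 126154 = 134416$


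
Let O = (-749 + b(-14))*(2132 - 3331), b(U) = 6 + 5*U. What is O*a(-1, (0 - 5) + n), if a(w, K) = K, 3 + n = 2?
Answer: -5848722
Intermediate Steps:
n = -1 (n = -3 + 2 = -1)
O = 974787 (O = (-749 + (6 + 5*(-14)))*(2132 - 3331) = (-749 + (6 - 70))*(-1199) = (-749 - 64)*(-1199) = -813*(-1199) = 974787)
O*a(-1, (0 - 5) + n) = 974787*((0 - 5) - 1) = 974787*(-5 - 1) = 974787*(-6) = -5848722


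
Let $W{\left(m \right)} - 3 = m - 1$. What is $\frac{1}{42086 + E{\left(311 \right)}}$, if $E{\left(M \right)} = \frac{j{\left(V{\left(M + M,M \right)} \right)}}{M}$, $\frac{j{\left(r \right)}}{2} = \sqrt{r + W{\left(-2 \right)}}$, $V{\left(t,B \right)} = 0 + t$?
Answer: $\frac{6544373}{275426482074} - \frac{\sqrt{622}}{275426482074} \approx 2.3761 \cdot 10^{-5}$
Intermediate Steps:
$V{\left(t,B \right)} = t$
$W{\left(m \right)} = 2 + m$ ($W{\left(m \right)} = 3 + \left(m - 1\right) = 3 + \left(-1 + m\right) = 2 + m$)
$j{\left(r \right)} = 2 \sqrt{r}$ ($j{\left(r \right)} = 2 \sqrt{r + \left(2 - 2\right)} = 2 \sqrt{r + 0} = 2 \sqrt{r}$)
$E{\left(M \right)} = \frac{2 \sqrt{2}}{\sqrt{M}}$ ($E{\left(M \right)} = \frac{2 \sqrt{M + M}}{M} = \frac{2 \sqrt{2 M}}{M} = \frac{2 \sqrt{2} \sqrt{M}}{M} = \frac{2 \sqrt{2}}{\sqrt{M}}$)
$\frac{1}{42086 + E{\left(311 \right)}} = \frac{1}{42086 + \frac{2 \sqrt{2}}{\sqrt{311}}} = \frac{1}{42086 + 2 \sqrt{2} \frac{\sqrt{311}}{311}} = \frac{1}{42086 + \frac{2 \sqrt{622}}{311}}$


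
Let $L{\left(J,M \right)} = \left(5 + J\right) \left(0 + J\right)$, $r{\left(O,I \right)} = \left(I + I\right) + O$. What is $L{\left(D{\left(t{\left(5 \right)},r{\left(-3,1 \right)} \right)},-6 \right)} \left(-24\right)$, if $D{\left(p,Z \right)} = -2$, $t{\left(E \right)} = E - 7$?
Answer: $144$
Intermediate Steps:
$r{\left(O,I \right)} = O + 2 I$ ($r{\left(O,I \right)} = 2 I + O = O + 2 I$)
$t{\left(E \right)} = -7 + E$ ($t{\left(E \right)} = E - 7 = -7 + E$)
$L{\left(J,M \right)} = J \left(5 + J\right)$ ($L{\left(J,M \right)} = \left(5 + J\right) J = J \left(5 + J\right)$)
$L{\left(D{\left(t{\left(5 \right)},r{\left(-3,1 \right)} \right)},-6 \right)} \left(-24\right) = - 2 \left(5 - 2\right) \left(-24\right) = \left(-2\right) 3 \left(-24\right) = \left(-6\right) \left(-24\right) = 144$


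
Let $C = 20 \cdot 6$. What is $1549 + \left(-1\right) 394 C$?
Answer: $-45731$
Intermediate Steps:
$C = 120$
$1549 + \left(-1\right) 394 C = 1549 + \left(-1\right) 394 \cdot 120 = 1549 - 47280 = -45731$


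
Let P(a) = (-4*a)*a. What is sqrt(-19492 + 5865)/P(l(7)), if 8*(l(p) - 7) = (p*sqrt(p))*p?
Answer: -6512*I*sqrt(13627)/3814209 + 256*I*sqrt(95389)/544887 ≈ -0.054196*I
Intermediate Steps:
l(p) = 7 + p**(5/2)/8 (l(p) = 7 + ((p*sqrt(p))*p)/8 = 7 + (p**(3/2)*p)/8 = 7 + p**(5/2)/8)
P(a) = -4*a**2
sqrt(-19492 + 5865)/P(l(7)) = sqrt(-19492 + 5865)/((-4*(7 + 7**(5/2)/8)**2)) = sqrt(-13627)/((-4*(7 + (49*sqrt(7))/8)**2)) = (I*sqrt(13627))/((-4*(7 + 49*sqrt(7)/8)**2)) = (I*sqrt(13627))*(-1/(4*(7 + 49*sqrt(7)/8)**2)) = -I*sqrt(13627)/(4*(7 + 49*sqrt(7)/8)**2)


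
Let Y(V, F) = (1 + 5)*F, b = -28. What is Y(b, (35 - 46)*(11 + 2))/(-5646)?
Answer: 143/941 ≈ 0.15197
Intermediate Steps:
Y(V, F) = 6*F
Y(b, (35 - 46)*(11 + 2))/(-5646) = (6*((35 - 46)*(11 + 2)))/(-5646) = (6*(-11*13))*(-1/5646) = (6*(-143))*(-1/5646) = -858*(-1/5646) = 143/941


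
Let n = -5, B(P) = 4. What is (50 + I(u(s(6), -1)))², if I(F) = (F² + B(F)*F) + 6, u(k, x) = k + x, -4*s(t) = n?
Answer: 833569/256 ≈ 3256.1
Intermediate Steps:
s(t) = 5/4 (s(t) = -¼*(-5) = 5/4)
I(F) = 6 + F² + 4*F (I(F) = (F² + 4*F) + 6 = 6 + F² + 4*F)
(50 + I(u(s(6), -1)))² = (50 + (6 + (5/4 - 1)² + 4*(5/4 - 1)))² = (50 + (6 + (¼)² + 4*(¼)))² = (50 + (6 + 1/16 + 1))² = (50 + 113/16)² = (913/16)² = 833569/256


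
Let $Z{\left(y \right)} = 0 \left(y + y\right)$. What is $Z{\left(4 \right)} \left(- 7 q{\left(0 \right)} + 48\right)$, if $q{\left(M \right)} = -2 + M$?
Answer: $0$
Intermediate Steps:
$Z{\left(y \right)} = 0$ ($Z{\left(y \right)} = 0 \cdot 2 y = 0$)
$Z{\left(4 \right)} \left(- 7 q{\left(0 \right)} + 48\right) = 0 \left(- 7 \left(-2 + 0\right) + 48\right) = 0 \left(\left(-7\right) \left(-2\right) + 48\right) = 0 \left(14 + 48\right) = 0 \cdot 62 = 0$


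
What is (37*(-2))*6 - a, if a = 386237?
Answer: -386681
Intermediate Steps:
(37*(-2))*6 - a = (37*(-2))*6 - 1*386237 = -74*6 - 386237 = -444 - 386237 = -386681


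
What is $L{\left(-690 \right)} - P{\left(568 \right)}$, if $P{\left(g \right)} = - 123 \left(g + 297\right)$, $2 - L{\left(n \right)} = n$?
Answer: $107087$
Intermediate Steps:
$L{\left(n \right)} = 2 - n$
$P{\left(g \right)} = -36531 - 123 g$ ($P{\left(g \right)} = - 123 \left(297 + g\right) = -36531 - 123 g$)
$L{\left(-690 \right)} - P{\left(568 \right)} = \left(2 - -690\right) - \left(-36531 - 69864\right) = \left(2 + 690\right) - \left(-36531 - 69864\right) = 692 - -106395 = 692 + 106395 = 107087$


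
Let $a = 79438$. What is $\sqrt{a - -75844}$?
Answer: $\sqrt{155282} \approx 394.06$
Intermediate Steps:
$\sqrt{a - -75844} = \sqrt{79438 - -75844} = \sqrt{79438 + 75844} = \sqrt{155282}$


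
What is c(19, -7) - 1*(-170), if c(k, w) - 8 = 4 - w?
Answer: 189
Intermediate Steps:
c(k, w) = 12 - w (c(k, w) = 8 + (4 - w) = 12 - w)
c(19, -7) - 1*(-170) = (12 - 1*(-7)) - 1*(-170) = (12 + 7) + 170 = 19 + 170 = 189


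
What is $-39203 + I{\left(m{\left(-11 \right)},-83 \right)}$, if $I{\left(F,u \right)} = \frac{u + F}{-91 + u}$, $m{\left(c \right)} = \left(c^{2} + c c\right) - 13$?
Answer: $- \frac{3410734}{87} \approx -39204.0$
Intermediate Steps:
$m{\left(c \right)} = -13 + 2 c^{2}$ ($m{\left(c \right)} = \left(c^{2} + c^{2}\right) - 13 = 2 c^{2} - 13 = -13 + 2 c^{2}$)
$I{\left(F,u \right)} = \frac{F + u}{-91 + u}$
$-39203 + I{\left(m{\left(-11 \right)},-83 \right)} = -39203 + \frac{\left(-13 + 2 \left(-11\right)^{2}\right) - 83}{-91 - 83} = -39203 + \frac{\left(-13 + 2 \cdot 121\right) - 83}{-174} = -39203 - \frac{\left(-13 + 242\right) - 83}{174} = -39203 - \frac{229 - 83}{174} = -39203 - \frac{73}{87} = - \frac{3410734}{87}$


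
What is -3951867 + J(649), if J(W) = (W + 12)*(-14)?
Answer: -3961121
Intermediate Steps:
J(W) = -168 - 14*W (J(W) = (12 + W)*(-14) = -168 - 14*W)
-3951867 + J(649) = -3951867 + (-168 - 14*649) = -3951867 + (-168 - 9086) = -3951867 - 9254 = -3961121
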